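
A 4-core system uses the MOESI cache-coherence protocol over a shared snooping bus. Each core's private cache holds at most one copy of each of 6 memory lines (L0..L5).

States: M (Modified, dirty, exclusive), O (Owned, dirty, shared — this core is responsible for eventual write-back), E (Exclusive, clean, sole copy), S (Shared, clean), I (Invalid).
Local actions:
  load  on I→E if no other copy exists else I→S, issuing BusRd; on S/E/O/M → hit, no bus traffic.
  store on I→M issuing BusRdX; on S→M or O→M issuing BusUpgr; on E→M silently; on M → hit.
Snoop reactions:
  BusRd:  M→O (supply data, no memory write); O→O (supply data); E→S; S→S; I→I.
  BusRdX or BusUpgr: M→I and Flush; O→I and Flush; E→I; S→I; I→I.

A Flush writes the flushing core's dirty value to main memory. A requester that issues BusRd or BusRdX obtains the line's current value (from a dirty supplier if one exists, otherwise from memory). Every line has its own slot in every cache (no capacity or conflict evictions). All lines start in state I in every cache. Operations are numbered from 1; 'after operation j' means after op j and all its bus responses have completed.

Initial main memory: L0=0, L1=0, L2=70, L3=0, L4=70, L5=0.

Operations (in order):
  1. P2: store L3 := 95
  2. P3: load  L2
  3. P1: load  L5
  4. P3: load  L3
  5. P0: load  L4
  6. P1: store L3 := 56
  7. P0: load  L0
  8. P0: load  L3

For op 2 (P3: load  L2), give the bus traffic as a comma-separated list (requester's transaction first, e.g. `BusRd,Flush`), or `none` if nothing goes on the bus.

bus = BusRd

1. P2: store L3 := 95  bus=[BusRdX]  L3: P0=I P1=I P2=M P3=I  mem[L3]=0
2. P3: load  L2  bus=[BusRd]  L2: P0=I P1=I P2=I P3=E  mem[L2]=70
3. P1: load  L5  bus=[BusRd]  L5: P0=I P1=E P2=I P3=I  mem[L5]=0
4. P3: load  L3  bus=[BusRd]  L3: P0=I P1=I P2=O P3=S  mem[L3]=0
5. P0: load  L4  bus=[BusRd]  L4: P0=E P1=I P2=I P3=I  mem[L4]=70
6. P1: store L3 := 56  bus=[BusRdX,Flush]  L3: P0=I P1=M P2=I P3=I  mem[L3]=95
7. P0: load  L0  bus=[BusRd]  L0: P0=E P1=I P2=I P3=I  mem[L0]=0
8. P0: load  L3  bus=[BusRd]  L3: P0=S P1=O P2=I P3=I  mem[L3]=95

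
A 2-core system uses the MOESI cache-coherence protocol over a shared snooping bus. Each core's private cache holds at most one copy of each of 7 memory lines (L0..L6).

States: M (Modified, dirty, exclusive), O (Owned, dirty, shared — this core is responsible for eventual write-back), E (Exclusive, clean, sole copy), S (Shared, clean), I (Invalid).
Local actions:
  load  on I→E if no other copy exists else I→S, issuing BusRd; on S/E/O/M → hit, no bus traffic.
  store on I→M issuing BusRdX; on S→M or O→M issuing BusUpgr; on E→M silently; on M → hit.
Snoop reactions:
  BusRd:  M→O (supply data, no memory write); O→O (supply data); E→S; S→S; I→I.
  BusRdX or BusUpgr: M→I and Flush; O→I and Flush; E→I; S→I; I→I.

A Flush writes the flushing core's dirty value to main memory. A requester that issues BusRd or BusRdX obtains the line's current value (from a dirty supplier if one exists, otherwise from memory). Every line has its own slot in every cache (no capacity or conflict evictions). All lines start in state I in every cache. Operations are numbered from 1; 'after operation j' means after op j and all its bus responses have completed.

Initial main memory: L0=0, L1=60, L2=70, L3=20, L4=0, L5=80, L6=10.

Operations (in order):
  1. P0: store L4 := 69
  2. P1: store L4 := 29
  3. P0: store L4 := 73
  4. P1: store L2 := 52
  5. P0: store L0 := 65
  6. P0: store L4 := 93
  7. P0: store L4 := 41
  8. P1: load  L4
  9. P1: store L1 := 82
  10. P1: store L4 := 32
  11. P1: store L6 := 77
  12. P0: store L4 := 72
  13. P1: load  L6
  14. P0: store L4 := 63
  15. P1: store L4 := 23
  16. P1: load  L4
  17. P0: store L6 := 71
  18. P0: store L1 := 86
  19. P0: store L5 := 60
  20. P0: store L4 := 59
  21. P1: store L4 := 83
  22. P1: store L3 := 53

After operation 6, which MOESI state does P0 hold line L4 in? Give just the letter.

  op1 P0: store L4 := 69 → M/I on L4; bus BusRdX; mem=0
  op2 P1: store L4 := 29 → I/M on L4; bus BusRdX Flush; mem=69
  op3 P0: store L4 := 73 → M/I on L4; bus BusRdX Flush; mem=29
  op4 P1: store L2 := 52 → I/M on L2; bus BusRdX; mem=70
  op5 P0: store L0 := 65 → M/I on L0; bus BusRdX; mem=0
  op6 P0: store L4 := 93 → M/I on L4; bus (none); mem=29
  op7 P0: store L4 := 41 → M/I on L4; bus (none); mem=29
  op8 P1: load  L4 → O/S on L4; bus BusRd; mem=29
  op9 P1: store L1 := 82 → I/M on L1; bus BusRdX; mem=60
  op10 P1: store L4 := 32 → I/M on L4; bus BusUpgr Flush; mem=41
  op11 P1: store L6 := 77 → I/M on L6; bus BusRdX; mem=10
  op12 P0: store L4 := 72 → M/I on L4; bus BusRdX Flush; mem=32
  op13 P1: load  L6 → I/M on L6; bus (none); mem=10
  op14 P0: store L4 := 63 → M/I on L4; bus (none); mem=32
  op15 P1: store L4 := 23 → I/M on L4; bus BusRdX Flush; mem=63
  op16 P1: load  L4 → I/M on L4; bus (none); mem=63
  op17 P0: store L6 := 71 → M/I on L6; bus BusRdX Flush; mem=77
  op18 P0: store L1 := 86 → M/I on L1; bus BusRdX Flush; mem=82
  op19 P0: store L5 := 60 → M/I on L5; bus BusRdX; mem=80
  op20 P0: store L4 := 59 → M/I on L4; bus BusRdX Flush; mem=23
  op21 P1: store L4 := 83 → I/M on L4; bus BusRdX Flush; mem=59
  op22 P1: store L3 := 53 → I/M on L3; bus BusRdX; mem=20

state = M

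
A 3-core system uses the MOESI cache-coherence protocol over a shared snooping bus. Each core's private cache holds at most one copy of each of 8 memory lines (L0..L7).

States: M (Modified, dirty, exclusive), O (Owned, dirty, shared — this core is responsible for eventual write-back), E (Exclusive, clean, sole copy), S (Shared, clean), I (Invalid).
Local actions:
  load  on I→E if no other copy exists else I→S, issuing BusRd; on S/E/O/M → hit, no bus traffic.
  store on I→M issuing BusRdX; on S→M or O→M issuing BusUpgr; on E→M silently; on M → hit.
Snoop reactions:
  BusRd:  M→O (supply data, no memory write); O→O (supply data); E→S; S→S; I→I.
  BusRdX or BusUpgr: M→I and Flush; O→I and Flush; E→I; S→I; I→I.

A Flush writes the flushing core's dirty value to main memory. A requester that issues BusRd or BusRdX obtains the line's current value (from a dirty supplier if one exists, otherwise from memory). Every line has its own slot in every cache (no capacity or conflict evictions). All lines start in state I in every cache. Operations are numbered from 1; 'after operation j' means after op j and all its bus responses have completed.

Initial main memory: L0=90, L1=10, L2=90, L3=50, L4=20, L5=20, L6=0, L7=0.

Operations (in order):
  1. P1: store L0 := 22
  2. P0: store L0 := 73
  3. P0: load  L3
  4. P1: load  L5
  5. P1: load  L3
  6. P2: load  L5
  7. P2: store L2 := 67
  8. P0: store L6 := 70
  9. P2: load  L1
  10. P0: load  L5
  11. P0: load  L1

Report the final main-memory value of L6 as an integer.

memory[L6] = 0

[1] P1: store L0 := 22 | P0:I, P1:M(22), P2:I | bus: BusRdX
[2] P0: store L0 := 73 | P0:M(73), P1:I, P2:I | bus: BusRdX,Flush
[3] P0: load  L3 | P0:E(50), P1:I, P2:I | bus: BusRd
[4] P1: load  L5 | P0:I, P1:E(20), P2:I | bus: BusRd
[5] P1: load  L3 | P0:S(50), P1:S(50), P2:I | bus: BusRd
[6] P2: load  L5 | P0:I, P1:S(20), P2:S(20) | bus: BusRd
[7] P2: store L2 := 67 | P0:I, P1:I, P2:M(67) | bus: BusRdX
[8] P0: store L6 := 70 | P0:M(70), P1:I, P2:I | bus: BusRdX
[9] P2: load  L1 | P0:I, P1:I, P2:E(10) | bus: BusRd
[10] P0: load  L5 | P0:S(20), P1:S(20), P2:S(20) | bus: BusRd
[11] P0: load  L1 | P0:S(10), P1:I, P2:S(10) | bus: BusRd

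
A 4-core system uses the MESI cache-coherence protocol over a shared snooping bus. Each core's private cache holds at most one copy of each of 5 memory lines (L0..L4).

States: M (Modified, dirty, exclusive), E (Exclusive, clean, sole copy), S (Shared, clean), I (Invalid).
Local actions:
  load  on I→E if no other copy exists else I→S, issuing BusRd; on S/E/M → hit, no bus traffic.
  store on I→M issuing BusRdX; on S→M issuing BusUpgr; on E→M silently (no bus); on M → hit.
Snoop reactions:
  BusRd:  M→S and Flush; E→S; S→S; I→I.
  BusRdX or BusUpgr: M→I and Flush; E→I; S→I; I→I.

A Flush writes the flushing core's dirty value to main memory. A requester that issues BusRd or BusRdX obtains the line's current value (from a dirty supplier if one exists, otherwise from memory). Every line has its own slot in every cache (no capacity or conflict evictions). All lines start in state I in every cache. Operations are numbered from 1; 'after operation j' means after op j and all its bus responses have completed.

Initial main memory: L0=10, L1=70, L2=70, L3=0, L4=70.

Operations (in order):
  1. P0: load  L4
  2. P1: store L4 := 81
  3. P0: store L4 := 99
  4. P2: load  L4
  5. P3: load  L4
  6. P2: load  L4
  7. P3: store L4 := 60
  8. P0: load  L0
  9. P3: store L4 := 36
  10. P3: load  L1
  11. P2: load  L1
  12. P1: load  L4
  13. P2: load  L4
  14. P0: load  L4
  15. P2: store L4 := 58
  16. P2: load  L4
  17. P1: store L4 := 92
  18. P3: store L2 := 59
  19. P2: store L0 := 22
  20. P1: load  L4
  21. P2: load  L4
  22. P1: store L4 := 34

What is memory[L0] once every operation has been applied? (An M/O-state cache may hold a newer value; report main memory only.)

memory[L0] = 10

[1] P0: load  L4 | P0:E(70), P1:I, P2:I, P3:I | bus: BusRd
[2] P1: store L4 := 81 | P0:I, P1:M(81), P2:I, P3:I | bus: BusRdX
[3] P0: store L4 := 99 | P0:M(99), P1:I, P2:I, P3:I | bus: BusRdX,Flush
[4] P2: load  L4 | P0:S(99), P1:I, P2:S(99), P3:I | bus: BusRd,Flush
[5] P3: load  L4 | P0:S(99), P1:I, P2:S(99), P3:S(99) | bus: BusRd
[6] P2: load  L4 | P0:S(99), P1:I, P2:S(99), P3:S(99) | bus: none
[7] P3: store L4 := 60 | P0:I, P1:I, P2:I, P3:M(60) | bus: BusUpgr
[8] P0: load  L0 | P0:E(10), P1:I, P2:I, P3:I | bus: BusRd
[9] P3: store L4 := 36 | P0:I, P1:I, P2:I, P3:M(36) | bus: none
[10] P3: load  L1 | P0:I, P1:I, P2:I, P3:E(70) | bus: BusRd
[11] P2: load  L1 | P0:I, P1:I, P2:S(70), P3:S(70) | bus: BusRd
[12] P1: load  L4 | P0:I, P1:S(36), P2:I, P3:S(36) | bus: BusRd,Flush
[13] P2: load  L4 | P0:I, P1:S(36), P2:S(36), P3:S(36) | bus: BusRd
[14] P0: load  L4 | P0:S(36), P1:S(36), P2:S(36), P3:S(36) | bus: BusRd
[15] P2: store L4 := 58 | P0:I, P1:I, P2:M(58), P3:I | bus: BusUpgr
[16] P2: load  L4 | P0:I, P1:I, P2:M(58), P3:I | bus: none
[17] P1: store L4 := 92 | P0:I, P1:M(92), P2:I, P3:I | bus: BusRdX,Flush
[18] P3: store L2 := 59 | P0:I, P1:I, P2:I, P3:M(59) | bus: BusRdX
[19] P2: store L0 := 22 | P0:I, P1:I, P2:M(22), P3:I | bus: BusRdX
[20] P1: load  L4 | P0:I, P1:M(92), P2:I, P3:I | bus: none
[21] P2: load  L4 | P0:I, P1:S(92), P2:S(92), P3:I | bus: BusRd,Flush
[22] P1: store L4 := 34 | P0:I, P1:M(34), P2:I, P3:I | bus: BusUpgr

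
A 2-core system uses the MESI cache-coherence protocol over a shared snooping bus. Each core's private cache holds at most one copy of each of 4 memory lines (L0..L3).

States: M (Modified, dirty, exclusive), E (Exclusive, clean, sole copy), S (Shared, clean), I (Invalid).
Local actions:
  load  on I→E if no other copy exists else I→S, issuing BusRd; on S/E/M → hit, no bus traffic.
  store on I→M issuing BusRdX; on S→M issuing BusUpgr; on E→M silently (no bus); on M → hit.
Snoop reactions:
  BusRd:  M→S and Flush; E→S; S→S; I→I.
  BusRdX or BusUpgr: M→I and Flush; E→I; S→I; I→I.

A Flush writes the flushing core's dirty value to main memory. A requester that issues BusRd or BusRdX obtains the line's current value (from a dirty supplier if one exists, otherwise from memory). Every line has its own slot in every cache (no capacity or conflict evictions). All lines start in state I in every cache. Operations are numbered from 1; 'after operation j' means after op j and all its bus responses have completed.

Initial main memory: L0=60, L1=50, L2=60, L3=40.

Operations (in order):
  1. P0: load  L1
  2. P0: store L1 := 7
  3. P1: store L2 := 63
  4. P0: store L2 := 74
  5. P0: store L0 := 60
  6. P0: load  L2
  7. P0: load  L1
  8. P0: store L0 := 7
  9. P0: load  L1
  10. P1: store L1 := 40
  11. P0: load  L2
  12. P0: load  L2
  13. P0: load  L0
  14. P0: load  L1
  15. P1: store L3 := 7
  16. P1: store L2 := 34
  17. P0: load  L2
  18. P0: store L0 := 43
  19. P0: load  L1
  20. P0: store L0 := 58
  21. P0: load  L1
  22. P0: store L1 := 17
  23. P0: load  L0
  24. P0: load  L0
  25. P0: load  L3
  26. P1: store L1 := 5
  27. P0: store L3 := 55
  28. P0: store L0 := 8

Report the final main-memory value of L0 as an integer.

1. P0: load  L1  bus=[BusRd]  L1: P0=E P1=I  mem[L1]=50
2. P0: store L1 := 7  bus=[-]  L1: P0=M P1=I  mem[L1]=50
3. P1: store L2 := 63  bus=[BusRdX]  L2: P0=I P1=M  mem[L2]=60
4. P0: store L2 := 74  bus=[BusRdX,Flush]  L2: P0=M P1=I  mem[L2]=63
5. P0: store L0 := 60  bus=[BusRdX]  L0: P0=M P1=I  mem[L0]=60
6. P0: load  L2  bus=[-]  L2: P0=M P1=I  mem[L2]=63
7. P0: load  L1  bus=[-]  L1: P0=M P1=I  mem[L1]=50
8. P0: store L0 := 7  bus=[-]  L0: P0=M P1=I  mem[L0]=60
9. P0: load  L1  bus=[-]  L1: P0=M P1=I  mem[L1]=50
10. P1: store L1 := 40  bus=[BusRdX,Flush]  L1: P0=I P1=M  mem[L1]=7
11. P0: load  L2  bus=[-]  L2: P0=M P1=I  mem[L2]=63
12. P0: load  L2  bus=[-]  L2: P0=M P1=I  mem[L2]=63
13. P0: load  L0  bus=[-]  L0: P0=M P1=I  mem[L0]=60
14. P0: load  L1  bus=[BusRd,Flush]  L1: P0=S P1=S  mem[L1]=40
15. P1: store L3 := 7  bus=[BusRdX]  L3: P0=I P1=M  mem[L3]=40
16. P1: store L2 := 34  bus=[BusRdX,Flush]  L2: P0=I P1=M  mem[L2]=74
17. P0: load  L2  bus=[BusRd,Flush]  L2: P0=S P1=S  mem[L2]=34
18. P0: store L0 := 43  bus=[-]  L0: P0=M P1=I  mem[L0]=60
19. P0: load  L1  bus=[-]  L1: P0=S P1=S  mem[L1]=40
20. P0: store L0 := 58  bus=[-]  L0: P0=M P1=I  mem[L0]=60
21. P0: load  L1  bus=[-]  L1: P0=S P1=S  mem[L1]=40
22. P0: store L1 := 17  bus=[BusUpgr]  L1: P0=M P1=I  mem[L1]=40
23. P0: load  L0  bus=[-]  L0: P0=M P1=I  mem[L0]=60
24. P0: load  L0  bus=[-]  L0: P0=M P1=I  mem[L0]=60
25. P0: load  L3  bus=[BusRd,Flush]  L3: P0=S P1=S  mem[L3]=7
26. P1: store L1 := 5  bus=[BusRdX,Flush]  L1: P0=I P1=M  mem[L1]=17
27. P0: store L3 := 55  bus=[BusUpgr]  L3: P0=M P1=I  mem[L3]=7
28. P0: store L0 := 8  bus=[-]  L0: P0=M P1=I  mem[L0]=60

memory[L0] = 60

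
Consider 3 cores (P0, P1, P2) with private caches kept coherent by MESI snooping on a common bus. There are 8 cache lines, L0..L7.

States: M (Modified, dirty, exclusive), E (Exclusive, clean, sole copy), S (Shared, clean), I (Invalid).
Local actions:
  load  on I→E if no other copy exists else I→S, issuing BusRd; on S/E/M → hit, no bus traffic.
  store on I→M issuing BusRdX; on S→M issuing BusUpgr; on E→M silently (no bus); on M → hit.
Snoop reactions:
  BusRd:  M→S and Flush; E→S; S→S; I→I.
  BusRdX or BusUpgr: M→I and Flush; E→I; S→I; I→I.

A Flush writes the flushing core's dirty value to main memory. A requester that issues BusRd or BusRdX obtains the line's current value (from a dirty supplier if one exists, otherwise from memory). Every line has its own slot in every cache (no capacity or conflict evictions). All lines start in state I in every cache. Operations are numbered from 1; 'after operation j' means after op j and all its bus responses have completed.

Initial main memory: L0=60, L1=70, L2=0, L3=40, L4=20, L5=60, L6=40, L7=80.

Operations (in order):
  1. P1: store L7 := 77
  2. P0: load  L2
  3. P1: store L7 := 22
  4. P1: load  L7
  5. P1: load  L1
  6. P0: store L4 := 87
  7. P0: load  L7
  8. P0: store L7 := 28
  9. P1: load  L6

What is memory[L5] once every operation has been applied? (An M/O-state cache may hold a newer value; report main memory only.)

[1] P1: store L7 := 77 | P0:I, P1:M(77), P2:I | bus: BusRdX
[2] P0: load  L2 | P0:E(0), P1:I, P2:I | bus: BusRd
[3] P1: store L7 := 22 | P0:I, P1:M(22), P2:I | bus: none
[4] P1: load  L7 | P0:I, P1:M(22), P2:I | bus: none
[5] P1: load  L1 | P0:I, P1:E(70), P2:I | bus: BusRd
[6] P0: store L4 := 87 | P0:M(87), P1:I, P2:I | bus: BusRdX
[7] P0: load  L7 | P0:S(22), P1:S(22), P2:I | bus: BusRd,Flush
[8] P0: store L7 := 28 | P0:M(28), P1:I, P2:I | bus: BusUpgr
[9] P1: load  L6 | P0:I, P1:E(40), P2:I | bus: BusRd

memory[L5] = 60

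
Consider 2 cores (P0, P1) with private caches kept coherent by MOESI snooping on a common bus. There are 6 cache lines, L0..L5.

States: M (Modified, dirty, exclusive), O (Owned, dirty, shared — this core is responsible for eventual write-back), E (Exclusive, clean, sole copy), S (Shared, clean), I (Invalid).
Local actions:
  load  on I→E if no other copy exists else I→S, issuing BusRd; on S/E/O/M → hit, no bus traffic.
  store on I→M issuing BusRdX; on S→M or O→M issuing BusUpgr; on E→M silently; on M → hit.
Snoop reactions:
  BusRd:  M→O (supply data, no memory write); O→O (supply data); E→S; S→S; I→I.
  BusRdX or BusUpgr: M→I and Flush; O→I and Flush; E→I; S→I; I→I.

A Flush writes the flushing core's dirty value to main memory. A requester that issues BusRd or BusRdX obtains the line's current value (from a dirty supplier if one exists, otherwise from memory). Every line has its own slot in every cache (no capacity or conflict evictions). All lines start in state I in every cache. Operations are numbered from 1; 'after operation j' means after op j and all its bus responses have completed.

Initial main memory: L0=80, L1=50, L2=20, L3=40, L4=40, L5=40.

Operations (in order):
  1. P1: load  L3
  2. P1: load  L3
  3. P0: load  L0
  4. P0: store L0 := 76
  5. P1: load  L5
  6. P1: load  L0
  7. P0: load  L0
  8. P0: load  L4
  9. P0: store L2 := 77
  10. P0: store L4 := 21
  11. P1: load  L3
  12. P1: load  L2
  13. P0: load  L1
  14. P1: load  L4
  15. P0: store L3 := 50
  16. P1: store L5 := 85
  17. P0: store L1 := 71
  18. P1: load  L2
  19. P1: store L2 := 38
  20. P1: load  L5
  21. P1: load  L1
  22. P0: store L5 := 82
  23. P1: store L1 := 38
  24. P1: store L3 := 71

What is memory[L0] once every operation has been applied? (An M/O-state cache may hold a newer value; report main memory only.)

memory[L0] = 80

step 1: P1: load  L3  ⟶  IE  (L3)  txn=BusRd  M[L3]=40
step 2: P1: load  L3  ⟶  IE  (L3)  txn=∅  M[L3]=40
step 3: P0: load  L0  ⟶  EI  (L0)  txn=BusRd  M[L0]=80
step 4: P0: store L0 := 76  ⟶  MI  (L0)  txn=∅  M[L0]=80
step 5: P1: load  L5  ⟶  IE  (L5)  txn=BusRd  M[L5]=40
step 6: P1: load  L0  ⟶  OS  (L0)  txn=BusRd  M[L0]=80
step 7: P0: load  L0  ⟶  OS  (L0)  txn=∅  M[L0]=80
step 8: P0: load  L4  ⟶  EI  (L4)  txn=BusRd  M[L4]=40
step 9: P0: store L2 := 77  ⟶  MI  (L2)  txn=BusRdX  M[L2]=20
step 10: P0: store L4 := 21  ⟶  MI  (L4)  txn=∅  M[L4]=40
step 11: P1: load  L3  ⟶  IE  (L3)  txn=∅  M[L3]=40
step 12: P1: load  L2  ⟶  OS  (L2)  txn=BusRd  M[L2]=20
step 13: P0: load  L1  ⟶  EI  (L1)  txn=BusRd  M[L1]=50
step 14: P1: load  L4  ⟶  OS  (L4)  txn=BusRd  M[L4]=40
step 15: P0: store L3 := 50  ⟶  MI  (L3)  txn=BusRdX  M[L3]=40
step 16: P1: store L5 := 85  ⟶  IM  (L5)  txn=∅  M[L5]=40
step 17: P0: store L1 := 71  ⟶  MI  (L1)  txn=∅  M[L1]=50
step 18: P1: load  L2  ⟶  OS  (L2)  txn=∅  M[L2]=20
step 19: P1: store L2 := 38  ⟶  IM  (L2)  txn=BusUpgr+Flush  M[L2]=77
step 20: P1: load  L5  ⟶  IM  (L5)  txn=∅  M[L5]=40
step 21: P1: load  L1  ⟶  OS  (L1)  txn=BusRd  M[L1]=50
step 22: P0: store L5 := 82  ⟶  MI  (L5)  txn=BusRdX+Flush  M[L5]=85
step 23: P1: store L1 := 38  ⟶  IM  (L1)  txn=BusUpgr+Flush  M[L1]=71
step 24: P1: store L3 := 71  ⟶  IM  (L3)  txn=BusRdX+Flush  M[L3]=50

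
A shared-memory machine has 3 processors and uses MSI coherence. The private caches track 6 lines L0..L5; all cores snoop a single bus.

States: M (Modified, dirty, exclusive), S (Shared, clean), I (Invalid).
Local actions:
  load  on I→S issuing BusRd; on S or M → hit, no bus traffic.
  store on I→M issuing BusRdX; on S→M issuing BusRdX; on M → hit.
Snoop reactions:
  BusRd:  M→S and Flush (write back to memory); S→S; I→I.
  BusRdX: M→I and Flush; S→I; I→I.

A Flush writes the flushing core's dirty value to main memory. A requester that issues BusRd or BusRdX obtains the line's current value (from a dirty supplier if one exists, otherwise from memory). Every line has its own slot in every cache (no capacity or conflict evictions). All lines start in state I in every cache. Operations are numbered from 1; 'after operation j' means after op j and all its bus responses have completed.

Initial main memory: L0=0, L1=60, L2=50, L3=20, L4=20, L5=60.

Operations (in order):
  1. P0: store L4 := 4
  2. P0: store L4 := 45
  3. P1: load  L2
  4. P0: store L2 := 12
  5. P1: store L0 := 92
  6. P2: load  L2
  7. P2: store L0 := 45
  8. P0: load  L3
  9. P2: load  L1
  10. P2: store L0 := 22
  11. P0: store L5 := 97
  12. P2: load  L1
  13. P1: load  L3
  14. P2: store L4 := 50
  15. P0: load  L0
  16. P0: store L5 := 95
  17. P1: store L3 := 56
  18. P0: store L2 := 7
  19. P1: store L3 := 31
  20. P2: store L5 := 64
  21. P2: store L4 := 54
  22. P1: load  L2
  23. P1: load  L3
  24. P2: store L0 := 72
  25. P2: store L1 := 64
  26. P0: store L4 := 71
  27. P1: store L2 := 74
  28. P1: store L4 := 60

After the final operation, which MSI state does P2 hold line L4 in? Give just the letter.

state = I

1. P0: store L4 := 4  bus=[BusRdX]  L4: P0=M P1=I P2=I  mem[L4]=20
2. P0: store L4 := 45  bus=[-]  L4: P0=M P1=I P2=I  mem[L4]=20
3. P1: load  L2  bus=[BusRd]  L2: P0=I P1=S P2=I  mem[L2]=50
4. P0: store L2 := 12  bus=[BusRdX]  L2: P0=M P1=I P2=I  mem[L2]=50
5. P1: store L0 := 92  bus=[BusRdX]  L0: P0=I P1=M P2=I  mem[L0]=0
6. P2: load  L2  bus=[BusRd,Flush]  L2: P0=S P1=I P2=S  mem[L2]=12
7. P2: store L0 := 45  bus=[BusRdX,Flush]  L0: P0=I P1=I P2=M  mem[L0]=92
8. P0: load  L3  bus=[BusRd]  L3: P0=S P1=I P2=I  mem[L3]=20
9. P2: load  L1  bus=[BusRd]  L1: P0=I P1=I P2=S  mem[L1]=60
10. P2: store L0 := 22  bus=[-]  L0: P0=I P1=I P2=M  mem[L0]=92
11. P0: store L5 := 97  bus=[BusRdX]  L5: P0=M P1=I P2=I  mem[L5]=60
12. P2: load  L1  bus=[-]  L1: P0=I P1=I P2=S  mem[L1]=60
13. P1: load  L3  bus=[BusRd]  L3: P0=S P1=S P2=I  mem[L3]=20
14. P2: store L4 := 50  bus=[BusRdX,Flush]  L4: P0=I P1=I P2=M  mem[L4]=45
15. P0: load  L0  bus=[BusRd,Flush]  L0: P0=S P1=I P2=S  mem[L0]=22
16. P0: store L5 := 95  bus=[-]  L5: P0=M P1=I P2=I  mem[L5]=60
17. P1: store L3 := 56  bus=[BusRdX]  L3: P0=I P1=M P2=I  mem[L3]=20
18. P0: store L2 := 7  bus=[BusRdX]  L2: P0=M P1=I P2=I  mem[L2]=12
19. P1: store L3 := 31  bus=[-]  L3: P0=I P1=M P2=I  mem[L3]=20
20. P2: store L5 := 64  bus=[BusRdX,Flush]  L5: P0=I P1=I P2=M  mem[L5]=95
21. P2: store L4 := 54  bus=[-]  L4: P0=I P1=I P2=M  mem[L4]=45
22. P1: load  L2  bus=[BusRd,Flush]  L2: P0=S P1=S P2=I  mem[L2]=7
23. P1: load  L3  bus=[-]  L3: P0=I P1=M P2=I  mem[L3]=20
24. P2: store L0 := 72  bus=[BusRdX]  L0: P0=I P1=I P2=M  mem[L0]=22
25. P2: store L1 := 64  bus=[BusRdX]  L1: P0=I P1=I P2=M  mem[L1]=60
26. P0: store L4 := 71  bus=[BusRdX,Flush]  L4: P0=M P1=I P2=I  mem[L4]=54
27. P1: store L2 := 74  bus=[BusRdX]  L2: P0=I P1=M P2=I  mem[L2]=7
28. P1: store L4 := 60  bus=[BusRdX,Flush]  L4: P0=I P1=M P2=I  mem[L4]=71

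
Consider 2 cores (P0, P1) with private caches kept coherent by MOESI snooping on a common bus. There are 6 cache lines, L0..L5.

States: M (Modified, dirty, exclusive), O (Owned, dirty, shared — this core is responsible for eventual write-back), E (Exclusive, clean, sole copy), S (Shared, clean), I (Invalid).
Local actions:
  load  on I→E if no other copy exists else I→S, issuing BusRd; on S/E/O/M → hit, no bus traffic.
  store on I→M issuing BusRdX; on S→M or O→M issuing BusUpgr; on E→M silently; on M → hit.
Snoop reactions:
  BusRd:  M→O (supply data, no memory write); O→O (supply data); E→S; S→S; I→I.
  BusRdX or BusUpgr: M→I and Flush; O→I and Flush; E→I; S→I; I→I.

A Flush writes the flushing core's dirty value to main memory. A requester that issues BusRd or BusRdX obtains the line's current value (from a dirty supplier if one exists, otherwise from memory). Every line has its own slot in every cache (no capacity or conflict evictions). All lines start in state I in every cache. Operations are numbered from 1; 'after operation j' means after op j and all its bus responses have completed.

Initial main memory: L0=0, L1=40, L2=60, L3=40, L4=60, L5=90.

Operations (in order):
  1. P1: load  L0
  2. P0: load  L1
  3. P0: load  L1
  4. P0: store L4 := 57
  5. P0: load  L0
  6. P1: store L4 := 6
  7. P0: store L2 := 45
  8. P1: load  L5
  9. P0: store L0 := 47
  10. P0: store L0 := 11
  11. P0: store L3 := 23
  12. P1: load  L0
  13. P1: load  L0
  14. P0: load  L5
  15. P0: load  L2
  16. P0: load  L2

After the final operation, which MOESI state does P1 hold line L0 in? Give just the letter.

1. P1: load  L0  bus=[BusRd]  L0: P0=I P1=E  mem[L0]=0
2. P0: load  L1  bus=[BusRd]  L1: P0=E P1=I  mem[L1]=40
3. P0: load  L1  bus=[-]  L1: P0=E P1=I  mem[L1]=40
4. P0: store L4 := 57  bus=[BusRdX]  L4: P0=M P1=I  mem[L4]=60
5. P0: load  L0  bus=[BusRd]  L0: P0=S P1=S  mem[L0]=0
6. P1: store L4 := 6  bus=[BusRdX,Flush]  L4: P0=I P1=M  mem[L4]=57
7. P0: store L2 := 45  bus=[BusRdX]  L2: P0=M P1=I  mem[L2]=60
8. P1: load  L5  bus=[BusRd]  L5: P0=I P1=E  mem[L5]=90
9. P0: store L0 := 47  bus=[BusUpgr]  L0: P0=M P1=I  mem[L0]=0
10. P0: store L0 := 11  bus=[-]  L0: P0=M P1=I  mem[L0]=0
11. P0: store L3 := 23  bus=[BusRdX]  L3: P0=M P1=I  mem[L3]=40
12. P1: load  L0  bus=[BusRd]  L0: P0=O P1=S  mem[L0]=0
13. P1: load  L0  bus=[-]  L0: P0=O P1=S  mem[L0]=0
14. P0: load  L5  bus=[BusRd]  L5: P0=S P1=S  mem[L5]=90
15. P0: load  L2  bus=[-]  L2: P0=M P1=I  mem[L2]=60
16. P0: load  L2  bus=[-]  L2: P0=M P1=I  mem[L2]=60

state = S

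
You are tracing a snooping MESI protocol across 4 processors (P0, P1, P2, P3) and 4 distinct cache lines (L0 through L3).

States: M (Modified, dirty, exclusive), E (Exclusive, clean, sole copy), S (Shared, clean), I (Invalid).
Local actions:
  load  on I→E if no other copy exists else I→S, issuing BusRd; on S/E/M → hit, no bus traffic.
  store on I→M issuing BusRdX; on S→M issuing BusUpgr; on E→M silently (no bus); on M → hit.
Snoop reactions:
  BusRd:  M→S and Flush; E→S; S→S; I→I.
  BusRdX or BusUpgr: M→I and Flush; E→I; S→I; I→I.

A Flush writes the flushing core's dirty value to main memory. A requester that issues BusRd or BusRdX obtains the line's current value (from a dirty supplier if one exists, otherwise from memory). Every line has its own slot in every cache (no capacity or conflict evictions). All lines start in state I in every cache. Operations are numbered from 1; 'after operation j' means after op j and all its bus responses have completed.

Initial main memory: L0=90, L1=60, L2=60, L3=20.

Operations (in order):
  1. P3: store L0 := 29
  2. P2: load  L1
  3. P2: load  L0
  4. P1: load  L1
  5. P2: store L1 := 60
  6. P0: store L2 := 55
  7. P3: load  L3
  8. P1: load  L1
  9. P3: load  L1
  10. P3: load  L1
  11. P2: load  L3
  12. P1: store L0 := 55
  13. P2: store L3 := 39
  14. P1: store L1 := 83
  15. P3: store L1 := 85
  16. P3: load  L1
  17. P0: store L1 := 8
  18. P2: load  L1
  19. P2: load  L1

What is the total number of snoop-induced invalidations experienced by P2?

invalidations = 2

[1] P3: store L0 := 29 | P0:I, P1:I, P2:I, P3:M(29) | bus: BusRdX
[2] P2: load  L1 | P0:I, P1:I, P2:E(60), P3:I | bus: BusRd
[3] P2: load  L0 | P0:I, P1:I, P2:S(29), P3:S(29) | bus: BusRd,Flush
[4] P1: load  L1 | P0:I, P1:S(60), P2:S(60), P3:I | bus: BusRd
[5] P2: store L1 := 60 | P0:I, P1:I, P2:M(60), P3:I | bus: BusUpgr
[6] P0: store L2 := 55 | P0:M(55), P1:I, P2:I, P3:I | bus: BusRdX
[7] P3: load  L3 | P0:I, P1:I, P2:I, P3:E(20) | bus: BusRd
[8] P1: load  L1 | P0:I, P1:S(60), P2:S(60), P3:I | bus: BusRd,Flush
[9] P3: load  L1 | P0:I, P1:S(60), P2:S(60), P3:S(60) | bus: BusRd
[10] P3: load  L1 | P0:I, P1:S(60), P2:S(60), P3:S(60) | bus: none
[11] P2: load  L3 | P0:I, P1:I, P2:S(20), P3:S(20) | bus: BusRd
[12] P1: store L0 := 55 | P0:I, P1:M(55), P2:I, P3:I | bus: BusRdX
[13] P2: store L3 := 39 | P0:I, P1:I, P2:M(39), P3:I | bus: BusUpgr
[14] P1: store L1 := 83 | P0:I, P1:M(83), P2:I, P3:I | bus: BusUpgr
[15] P3: store L1 := 85 | P0:I, P1:I, P2:I, P3:M(85) | bus: BusRdX,Flush
[16] P3: load  L1 | P0:I, P1:I, P2:I, P3:M(85) | bus: none
[17] P0: store L1 := 8 | P0:M(8), P1:I, P2:I, P3:I | bus: BusRdX,Flush
[18] P2: load  L1 | P0:S(8), P1:I, P2:S(8), P3:I | bus: BusRd,Flush
[19] P2: load  L1 | P0:S(8), P1:I, P2:S(8), P3:I | bus: none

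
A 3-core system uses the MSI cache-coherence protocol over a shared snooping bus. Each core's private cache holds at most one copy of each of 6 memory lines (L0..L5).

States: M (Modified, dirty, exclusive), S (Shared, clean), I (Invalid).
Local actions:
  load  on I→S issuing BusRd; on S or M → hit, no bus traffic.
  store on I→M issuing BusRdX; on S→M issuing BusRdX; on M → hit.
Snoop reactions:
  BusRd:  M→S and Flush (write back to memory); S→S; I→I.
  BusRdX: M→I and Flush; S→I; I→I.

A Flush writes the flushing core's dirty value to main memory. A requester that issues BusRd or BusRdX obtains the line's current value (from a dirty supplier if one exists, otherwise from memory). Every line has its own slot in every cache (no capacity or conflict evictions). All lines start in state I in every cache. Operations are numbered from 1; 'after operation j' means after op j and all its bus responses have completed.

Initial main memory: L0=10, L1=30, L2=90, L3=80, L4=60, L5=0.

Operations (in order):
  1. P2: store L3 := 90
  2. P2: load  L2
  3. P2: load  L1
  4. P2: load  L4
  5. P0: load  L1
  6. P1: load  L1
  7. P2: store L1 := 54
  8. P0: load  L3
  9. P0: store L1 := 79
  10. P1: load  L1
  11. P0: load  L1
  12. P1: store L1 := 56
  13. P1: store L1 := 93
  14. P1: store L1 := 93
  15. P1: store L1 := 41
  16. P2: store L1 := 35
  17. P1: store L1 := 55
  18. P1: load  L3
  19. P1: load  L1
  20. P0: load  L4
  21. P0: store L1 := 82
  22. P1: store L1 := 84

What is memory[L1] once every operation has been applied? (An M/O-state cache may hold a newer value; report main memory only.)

[1] P2: store L3 := 90 | P0:I, P1:I, P2:M(90) | bus: BusRdX
[2] P2: load  L2 | P0:I, P1:I, P2:S(90) | bus: BusRd
[3] P2: load  L1 | P0:I, P1:I, P2:S(30) | bus: BusRd
[4] P2: load  L4 | P0:I, P1:I, P2:S(60) | bus: BusRd
[5] P0: load  L1 | P0:S(30), P1:I, P2:S(30) | bus: BusRd
[6] P1: load  L1 | P0:S(30), P1:S(30), P2:S(30) | bus: BusRd
[7] P2: store L1 := 54 | P0:I, P1:I, P2:M(54) | bus: BusRdX
[8] P0: load  L3 | P0:S(90), P1:I, P2:S(90) | bus: BusRd,Flush
[9] P0: store L1 := 79 | P0:M(79), P1:I, P2:I | bus: BusRdX,Flush
[10] P1: load  L1 | P0:S(79), P1:S(79), P2:I | bus: BusRd,Flush
[11] P0: load  L1 | P0:S(79), P1:S(79), P2:I | bus: none
[12] P1: store L1 := 56 | P0:I, P1:M(56), P2:I | bus: BusRdX
[13] P1: store L1 := 93 | P0:I, P1:M(93), P2:I | bus: none
[14] P1: store L1 := 93 | P0:I, P1:M(93), P2:I | bus: none
[15] P1: store L1 := 41 | P0:I, P1:M(41), P2:I | bus: none
[16] P2: store L1 := 35 | P0:I, P1:I, P2:M(35) | bus: BusRdX,Flush
[17] P1: store L1 := 55 | P0:I, P1:M(55), P2:I | bus: BusRdX,Flush
[18] P1: load  L3 | P0:S(90), P1:S(90), P2:S(90) | bus: BusRd
[19] P1: load  L1 | P0:I, P1:M(55), P2:I | bus: none
[20] P0: load  L4 | P0:S(60), P1:I, P2:S(60) | bus: BusRd
[21] P0: store L1 := 82 | P0:M(82), P1:I, P2:I | bus: BusRdX,Flush
[22] P1: store L1 := 84 | P0:I, P1:M(84), P2:I | bus: BusRdX,Flush

memory[L1] = 82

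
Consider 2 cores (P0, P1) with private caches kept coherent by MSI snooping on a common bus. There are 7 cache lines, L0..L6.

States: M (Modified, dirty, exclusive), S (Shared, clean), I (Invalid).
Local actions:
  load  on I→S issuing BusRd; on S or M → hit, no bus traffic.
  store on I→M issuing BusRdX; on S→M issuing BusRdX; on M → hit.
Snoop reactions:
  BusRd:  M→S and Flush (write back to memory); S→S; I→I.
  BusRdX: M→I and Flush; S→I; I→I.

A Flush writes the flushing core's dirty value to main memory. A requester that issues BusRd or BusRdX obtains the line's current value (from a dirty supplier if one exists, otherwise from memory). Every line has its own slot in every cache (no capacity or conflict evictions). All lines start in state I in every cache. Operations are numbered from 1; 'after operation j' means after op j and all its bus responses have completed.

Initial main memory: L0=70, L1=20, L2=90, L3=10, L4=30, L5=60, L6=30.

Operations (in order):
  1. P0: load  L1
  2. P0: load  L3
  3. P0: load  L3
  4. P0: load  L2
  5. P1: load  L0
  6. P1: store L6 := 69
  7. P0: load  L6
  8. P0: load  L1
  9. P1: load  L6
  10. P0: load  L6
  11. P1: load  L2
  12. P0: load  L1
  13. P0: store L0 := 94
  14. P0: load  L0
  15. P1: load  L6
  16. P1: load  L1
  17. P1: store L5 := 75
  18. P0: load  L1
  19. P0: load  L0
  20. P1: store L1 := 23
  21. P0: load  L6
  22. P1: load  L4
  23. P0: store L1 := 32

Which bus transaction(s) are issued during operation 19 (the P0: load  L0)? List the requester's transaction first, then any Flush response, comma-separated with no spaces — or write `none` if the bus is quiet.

[1] P0: load  L1 | P0:S(20), P1:I | bus: BusRd
[2] P0: load  L3 | P0:S(10), P1:I | bus: BusRd
[3] P0: load  L3 | P0:S(10), P1:I | bus: none
[4] P0: load  L2 | P0:S(90), P1:I | bus: BusRd
[5] P1: load  L0 | P0:I, P1:S(70) | bus: BusRd
[6] P1: store L6 := 69 | P0:I, P1:M(69) | bus: BusRdX
[7] P0: load  L6 | P0:S(69), P1:S(69) | bus: BusRd,Flush
[8] P0: load  L1 | P0:S(20), P1:I | bus: none
[9] P1: load  L6 | P0:S(69), P1:S(69) | bus: none
[10] P0: load  L6 | P0:S(69), P1:S(69) | bus: none
[11] P1: load  L2 | P0:S(90), P1:S(90) | bus: BusRd
[12] P0: load  L1 | P0:S(20), P1:I | bus: none
[13] P0: store L0 := 94 | P0:M(94), P1:I | bus: BusRdX
[14] P0: load  L0 | P0:M(94), P1:I | bus: none
[15] P1: load  L6 | P0:S(69), P1:S(69) | bus: none
[16] P1: load  L1 | P0:S(20), P1:S(20) | bus: BusRd
[17] P1: store L5 := 75 | P0:I, P1:M(75) | bus: BusRdX
[18] P0: load  L1 | P0:S(20), P1:S(20) | bus: none
[19] P0: load  L0 | P0:M(94), P1:I | bus: none
[20] P1: store L1 := 23 | P0:I, P1:M(23) | bus: BusRdX
[21] P0: load  L6 | P0:S(69), P1:S(69) | bus: none
[22] P1: load  L4 | P0:I, P1:S(30) | bus: BusRd
[23] P0: store L1 := 32 | P0:M(32), P1:I | bus: BusRdX,Flush

bus = none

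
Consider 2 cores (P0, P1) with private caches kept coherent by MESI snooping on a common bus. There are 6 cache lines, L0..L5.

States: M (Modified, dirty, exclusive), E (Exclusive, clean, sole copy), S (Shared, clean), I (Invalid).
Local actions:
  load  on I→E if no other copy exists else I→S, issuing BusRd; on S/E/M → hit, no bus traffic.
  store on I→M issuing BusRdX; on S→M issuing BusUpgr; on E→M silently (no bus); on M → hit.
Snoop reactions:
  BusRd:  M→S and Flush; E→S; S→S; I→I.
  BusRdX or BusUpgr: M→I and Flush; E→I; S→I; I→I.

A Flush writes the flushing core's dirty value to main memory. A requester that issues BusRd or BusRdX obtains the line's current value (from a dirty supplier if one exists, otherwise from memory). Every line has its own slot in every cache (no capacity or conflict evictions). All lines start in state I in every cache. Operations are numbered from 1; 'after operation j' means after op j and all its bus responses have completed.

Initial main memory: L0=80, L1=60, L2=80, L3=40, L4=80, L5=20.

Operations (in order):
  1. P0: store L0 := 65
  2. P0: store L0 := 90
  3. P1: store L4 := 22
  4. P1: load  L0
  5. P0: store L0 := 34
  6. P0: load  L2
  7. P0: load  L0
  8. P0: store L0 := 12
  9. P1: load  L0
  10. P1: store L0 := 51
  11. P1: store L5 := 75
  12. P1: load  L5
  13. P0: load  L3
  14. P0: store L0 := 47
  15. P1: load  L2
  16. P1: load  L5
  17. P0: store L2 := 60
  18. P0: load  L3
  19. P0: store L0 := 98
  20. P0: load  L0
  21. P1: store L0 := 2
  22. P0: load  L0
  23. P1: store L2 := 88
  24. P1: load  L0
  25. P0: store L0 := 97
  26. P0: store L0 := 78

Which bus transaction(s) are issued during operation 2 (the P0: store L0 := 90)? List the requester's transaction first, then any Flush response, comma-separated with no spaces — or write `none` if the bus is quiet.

bus = none

step 1: P0: store L0 := 65  ⟶  MI  (L0)  txn=BusRdX  M[L0]=80
step 2: P0: store L0 := 90  ⟶  MI  (L0)  txn=∅  M[L0]=80
step 3: P1: store L4 := 22  ⟶  IM  (L4)  txn=BusRdX  M[L4]=80
step 4: P1: load  L0  ⟶  SS  (L0)  txn=BusRd+Flush  M[L0]=90
step 5: P0: store L0 := 34  ⟶  MI  (L0)  txn=BusUpgr  M[L0]=90
step 6: P0: load  L2  ⟶  EI  (L2)  txn=BusRd  M[L2]=80
step 7: P0: load  L0  ⟶  MI  (L0)  txn=∅  M[L0]=90
step 8: P0: store L0 := 12  ⟶  MI  (L0)  txn=∅  M[L0]=90
step 9: P1: load  L0  ⟶  SS  (L0)  txn=BusRd+Flush  M[L0]=12
step 10: P1: store L0 := 51  ⟶  IM  (L0)  txn=BusUpgr  M[L0]=12
step 11: P1: store L5 := 75  ⟶  IM  (L5)  txn=BusRdX  M[L5]=20
step 12: P1: load  L5  ⟶  IM  (L5)  txn=∅  M[L5]=20
step 13: P0: load  L3  ⟶  EI  (L3)  txn=BusRd  M[L3]=40
step 14: P0: store L0 := 47  ⟶  MI  (L0)  txn=BusRdX+Flush  M[L0]=51
step 15: P1: load  L2  ⟶  SS  (L2)  txn=BusRd  M[L2]=80
step 16: P1: load  L5  ⟶  IM  (L5)  txn=∅  M[L5]=20
step 17: P0: store L2 := 60  ⟶  MI  (L2)  txn=BusUpgr  M[L2]=80
step 18: P0: load  L3  ⟶  EI  (L3)  txn=∅  M[L3]=40
step 19: P0: store L0 := 98  ⟶  MI  (L0)  txn=∅  M[L0]=51
step 20: P0: load  L0  ⟶  MI  (L0)  txn=∅  M[L0]=51
step 21: P1: store L0 := 2  ⟶  IM  (L0)  txn=BusRdX+Flush  M[L0]=98
step 22: P0: load  L0  ⟶  SS  (L0)  txn=BusRd+Flush  M[L0]=2
step 23: P1: store L2 := 88  ⟶  IM  (L2)  txn=BusRdX+Flush  M[L2]=60
step 24: P1: load  L0  ⟶  SS  (L0)  txn=∅  M[L0]=2
step 25: P0: store L0 := 97  ⟶  MI  (L0)  txn=BusUpgr  M[L0]=2
step 26: P0: store L0 := 78  ⟶  MI  (L0)  txn=∅  M[L0]=2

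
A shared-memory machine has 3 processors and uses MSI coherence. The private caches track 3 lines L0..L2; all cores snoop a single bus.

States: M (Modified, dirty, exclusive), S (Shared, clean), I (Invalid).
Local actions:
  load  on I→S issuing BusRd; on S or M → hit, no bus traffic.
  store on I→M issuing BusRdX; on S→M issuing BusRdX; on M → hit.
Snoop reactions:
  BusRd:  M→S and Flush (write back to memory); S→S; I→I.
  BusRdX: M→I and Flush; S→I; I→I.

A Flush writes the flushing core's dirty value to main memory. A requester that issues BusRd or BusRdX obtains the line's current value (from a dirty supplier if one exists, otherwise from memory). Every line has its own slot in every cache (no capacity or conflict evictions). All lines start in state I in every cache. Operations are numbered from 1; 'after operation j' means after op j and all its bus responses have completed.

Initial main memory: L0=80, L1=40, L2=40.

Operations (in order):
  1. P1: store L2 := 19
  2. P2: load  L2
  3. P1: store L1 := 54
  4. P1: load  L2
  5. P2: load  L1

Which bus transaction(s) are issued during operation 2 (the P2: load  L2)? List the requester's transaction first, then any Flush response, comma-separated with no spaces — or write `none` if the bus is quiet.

1. P1: store L2 := 19  bus=[BusRdX]  L2: P0=I P1=M P2=I  mem[L2]=40
2. P2: load  L2  bus=[BusRd,Flush]  L2: P0=I P1=S P2=S  mem[L2]=19
3. P1: store L1 := 54  bus=[BusRdX]  L1: P0=I P1=M P2=I  mem[L1]=40
4. P1: load  L2  bus=[-]  L2: P0=I P1=S P2=S  mem[L2]=19
5. P2: load  L1  bus=[BusRd,Flush]  L1: P0=I P1=S P2=S  mem[L1]=54

bus = BusRd,Flush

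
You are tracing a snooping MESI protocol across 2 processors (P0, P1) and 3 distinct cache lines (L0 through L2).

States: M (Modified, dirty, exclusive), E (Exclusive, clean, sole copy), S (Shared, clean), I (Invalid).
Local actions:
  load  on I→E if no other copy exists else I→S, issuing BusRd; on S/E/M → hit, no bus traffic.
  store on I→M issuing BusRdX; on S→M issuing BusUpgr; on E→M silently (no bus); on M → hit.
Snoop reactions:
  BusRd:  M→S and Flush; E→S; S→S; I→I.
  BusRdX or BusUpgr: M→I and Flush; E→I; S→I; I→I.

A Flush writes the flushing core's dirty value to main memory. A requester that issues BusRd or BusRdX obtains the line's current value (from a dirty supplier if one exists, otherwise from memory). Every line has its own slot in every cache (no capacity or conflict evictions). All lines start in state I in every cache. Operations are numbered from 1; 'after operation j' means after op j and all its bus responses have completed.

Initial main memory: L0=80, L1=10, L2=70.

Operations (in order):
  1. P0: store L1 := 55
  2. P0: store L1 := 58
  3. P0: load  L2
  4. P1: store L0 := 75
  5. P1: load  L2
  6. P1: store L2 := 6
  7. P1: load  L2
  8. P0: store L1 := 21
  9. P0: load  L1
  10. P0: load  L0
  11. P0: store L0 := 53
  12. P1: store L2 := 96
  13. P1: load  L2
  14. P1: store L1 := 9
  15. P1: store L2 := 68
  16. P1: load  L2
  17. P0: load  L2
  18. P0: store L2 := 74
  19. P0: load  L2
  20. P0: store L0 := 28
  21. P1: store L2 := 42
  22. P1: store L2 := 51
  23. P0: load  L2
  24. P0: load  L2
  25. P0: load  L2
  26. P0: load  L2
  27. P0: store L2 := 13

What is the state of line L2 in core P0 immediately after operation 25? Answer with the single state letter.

1. P0: store L1 := 55  bus=[BusRdX]  L1: P0=M P1=I  mem[L1]=10
2. P0: store L1 := 58  bus=[-]  L1: P0=M P1=I  mem[L1]=10
3. P0: load  L2  bus=[BusRd]  L2: P0=E P1=I  mem[L2]=70
4. P1: store L0 := 75  bus=[BusRdX]  L0: P0=I P1=M  mem[L0]=80
5. P1: load  L2  bus=[BusRd]  L2: P0=S P1=S  mem[L2]=70
6. P1: store L2 := 6  bus=[BusUpgr]  L2: P0=I P1=M  mem[L2]=70
7. P1: load  L2  bus=[-]  L2: P0=I P1=M  mem[L2]=70
8. P0: store L1 := 21  bus=[-]  L1: P0=M P1=I  mem[L1]=10
9. P0: load  L1  bus=[-]  L1: P0=M P1=I  mem[L1]=10
10. P0: load  L0  bus=[BusRd,Flush]  L0: P0=S P1=S  mem[L0]=75
11. P0: store L0 := 53  bus=[BusUpgr]  L0: P0=M P1=I  mem[L0]=75
12. P1: store L2 := 96  bus=[-]  L2: P0=I P1=M  mem[L2]=70
13. P1: load  L2  bus=[-]  L2: P0=I P1=M  mem[L2]=70
14. P1: store L1 := 9  bus=[BusRdX,Flush]  L1: P0=I P1=M  mem[L1]=21
15. P1: store L2 := 68  bus=[-]  L2: P0=I P1=M  mem[L2]=70
16. P1: load  L2  bus=[-]  L2: P0=I P1=M  mem[L2]=70
17. P0: load  L2  bus=[BusRd,Flush]  L2: P0=S P1=S  mem[L2]=68
18. P0: store L2 := 74  bus=[BusUpgr]  L2: P0=M P1=I  mem[L2]=68
19. P0: load  L2  bus=[-]  L2: P0=M P1=I  mem[L2]=68
20. P0: store L0 := 28  bus=[-]  L0: P0=M P1=I  mem[L0]=75
21. P1: store L2 := 42  bus=[BusRdX,Flush]  L2: P0=I P1=M  mem[L2]=74
22. P1: store L2 := 51  bus=[-]  L2: P0=I P1=M  mem[L2]=74
23. P0: load  L2  bus=[BusRd,Flush]  L2: P0=S P1=S  mem[L2]=51
24. P0: load  L2  bus=[-]  L2: P0=S P1=S  mem[L2]=51
25. P0: load  L2  bus=[-]  L2: P0=S P1=S  mem[L2]=51
26. P0: load  L2  bus=[-]  L2: P0=S P1=S  mem[L2]=51
27. P0: store L2 := 13  bus=[BusUpgr]  L2: P0=M P1=I  mem[L2]=51

state = S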